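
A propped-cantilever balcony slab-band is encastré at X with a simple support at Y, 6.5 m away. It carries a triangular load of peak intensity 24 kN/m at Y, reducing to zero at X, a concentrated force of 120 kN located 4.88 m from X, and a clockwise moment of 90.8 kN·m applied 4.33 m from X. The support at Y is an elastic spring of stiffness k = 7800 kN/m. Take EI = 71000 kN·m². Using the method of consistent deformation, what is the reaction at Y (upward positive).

Take the reaction at Y as the redundant and release it; the primary structure is a cantilever fixed at X.
Primary-structure tip deflection at Y by superposition:
  triangular load, peak 24 at the free end: 11w₀L⁴/(120EI) = 3927/EI
  point load 120 at a = 4.88: Pa²(3L − a)/(6EI) = 6963/EI
  clockwise couple 90.8 at a = 4.33: M₀a(2L − a)/(2EI) = 1704/EI
  δ_0 = 12595/EI
Flexibility coefficient — unit upward force at Y: δ_{YY} = L³/(3EI) = 91.54/EI.
With EI = 71000 kN·m²: δ_0 = 0.17739 m and δ_{YY} = 0.001289 m/kN.
Compatibility — the spring shortens by R_Y/k under the reaction it provides: δ_0 − R_Y·δ_{YY} = R_Y/k. With 1/k = 0.000128 m/kN, R_Y = δ_0 / (δ_{YY} + 1/k) = 0.17739 / (0.001289 + 0.000128) = 125.1 kN.

R_Y = 125.1 kN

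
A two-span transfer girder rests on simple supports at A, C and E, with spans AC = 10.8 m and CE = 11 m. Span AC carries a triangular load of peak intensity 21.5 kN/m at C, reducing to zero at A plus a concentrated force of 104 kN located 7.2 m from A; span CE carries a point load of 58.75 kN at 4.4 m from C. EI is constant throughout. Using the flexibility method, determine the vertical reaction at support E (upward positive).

R_E = 0.9109 kN

Insert a hinge at C; M_C is the redundant, and each span becomes simply supported.
End slopes at the hinge C, treating each span as simply supported:
  span AC: triangular load, peak 21.5: w₀L³/(45EI) = 601.9/EI
  span AC: point load 104 at a = 7.2: Pab(L + a)/(6LEI) = 748.8/EI
  span CE: point load 58.75 at a = 4.4: Pab(L + b)/(6LEI) = 455/EI
  relative rotation θ_0 = (1351 + 455)/EI = 1806/EI
A unit hogging moment at C produces rotation L₁/(3EI) + L₂/(3EI) = 7.267/EI.
Slope continuity at C: θ_0 = M_C·7.267/EI, so M_C = 1806/7.267 = 248.5 kN·m (hogging).
Span CE, ΣM about E: R_C^{CE}·11 = 387.8 + 248.5, so R_C^{CE} = 57.84 kN and R_E = 58.75 − 57.84 = 0.9109 kN.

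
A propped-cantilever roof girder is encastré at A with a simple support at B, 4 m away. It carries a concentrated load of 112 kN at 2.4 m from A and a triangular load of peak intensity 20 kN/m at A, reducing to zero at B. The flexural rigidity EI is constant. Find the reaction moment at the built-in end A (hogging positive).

Take the reaction at B as the redundant and release it; the primary structure is a cantilever fixed at A.
Deflection at B on the released cantilever, summing each load's contribution:
  point load 112 at a = 2.4: Pa²(3L − a)/(6EI) = 1032/EI
  triangular load, peak 20 at the fixed end: w₀L⁴/(30EI) = 170.7/EI
  δ_0 = 1203/EI
Flexibility coefficient — unit upward force at B: δ_{BB} = L³/(3EI) = 21.33/EI.
The prop prevents deflection at B: R_B = δ_0/δ_{BB} = 1203/21.33 = 56.38 kN.
Moment equilibrium about A: M_A = Σ(load moments about A) − R_B·L = 322.1 − 56.38×4 = 96.6 kN·m.

M_A = 96.6 kN·m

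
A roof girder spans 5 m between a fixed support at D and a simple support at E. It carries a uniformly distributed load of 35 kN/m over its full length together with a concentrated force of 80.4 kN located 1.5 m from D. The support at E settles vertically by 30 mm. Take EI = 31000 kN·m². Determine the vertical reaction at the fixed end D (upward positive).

R_D = 202.3 kN

Release the roller at E. Primary structure: cantilever fixed at D.
Downward deflection at the released point E due to the loads:
  UDL 35: wL⁴/(8EI) = 2734/EI
  point load 80.4 at a = 1.5: Pa²(3L − a)/(6EI) = 407/EI
  δ_0 = 3141/EI
Tip deflection under a unit load at E: L³/(3EI) = 41.67/EI.
With EI = 31000 kN·m²: δ_0 = 0.10134 m and δ_{EE} = 0.001344 m/kN.
Compatibility — the beam at E must follow the support down by 0.03 m: δ_0 − R_E·δ_{EE} = 0.03, so R_E = (0.10134 − 0.03)/0.001344 = 53.07 kN.
Vertical equilibrium: R_D = ΣP − R_E = 255.4 − 53.07 = 202.3 kN.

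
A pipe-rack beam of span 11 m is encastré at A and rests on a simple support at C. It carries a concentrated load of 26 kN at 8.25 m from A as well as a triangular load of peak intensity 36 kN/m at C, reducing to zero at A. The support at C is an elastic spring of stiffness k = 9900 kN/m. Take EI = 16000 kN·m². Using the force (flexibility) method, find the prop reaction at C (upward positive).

R_C = 124.9 kN

Take the reaction at C as the redundant and release it; the primary structure is a cantilever fixed at A.
Primary-structure tip deflection at C by superposition:
  point load 26 at a = 8.25: Pa²(3L − a)/(6EI) = 7300/EI
  triangular load, peak 36 at the free end: 11w₀L⁴/(120EI) = 48315/EI
  δ_0 = 55615/EI
Tip deflection under a unit load at C: L³/(3EI) = 443.7/EI.
With EI = 16000 kN·m²: δ_0 = 3.4759 m and δ_{CC} = 0.027729 m/kN.
Compatibility — the spring shortens by R_C/k under the reaction it provides: δ_0 − R_C·δ_{CC} = R_C/k. With 1/k = 0.000101 m/kN, R_C = δ_0 / (δ_{CC} + 1/k) = 3.4759 / (0.027729 + 0.000101) = 124.9 kN.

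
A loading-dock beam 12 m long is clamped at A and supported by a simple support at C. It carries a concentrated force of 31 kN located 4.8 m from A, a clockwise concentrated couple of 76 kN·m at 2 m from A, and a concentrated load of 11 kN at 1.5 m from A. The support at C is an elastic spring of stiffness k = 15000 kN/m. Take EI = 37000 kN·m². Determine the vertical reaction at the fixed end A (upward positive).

Choose R_C as the redundant. The primary structure is the cantilever fixed at A.
Primary-structure tip deflection at C by superposition:
  point load 31 at a = 4.8: Pa²(3L − a)/(6EI) = 3714/EI
  clockwise couple 76 at a = 2: M₀a(2L − a)/(2EI) = 1672/EI
  point load 11 at a = 1.5: Pa²(3L − a)/(6EI) = 142.3/EI
  δ_0 = 5528/EI
Tip deflection under a unit load at C: L³/(3EI) = 576/EI.
With EI = 37000 kN·m²: δ_0 = 0.14942 m and δ_{CC} = 0.015568 m/kN.
Compatibility — the spring shortens by R_C/k under the reaction it provides: δ_0 − R_C·δ_{CC} = R_C/k. With 1/k = 0.000067 m/kN, R_C = δ_0 / (δ_{CC} + 1/k) = 0.14942 / (0.015568 + 0.000067) = 9.557 kN.
Vertical equilibrium: R_A = ΣP − R_C = 42 − 9.557 = 32.44 kN.

R_A = 32.44 kN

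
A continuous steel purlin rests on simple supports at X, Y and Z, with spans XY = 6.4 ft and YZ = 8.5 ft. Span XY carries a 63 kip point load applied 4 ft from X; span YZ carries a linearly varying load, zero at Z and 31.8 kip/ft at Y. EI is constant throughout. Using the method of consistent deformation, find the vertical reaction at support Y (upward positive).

Release continuity at Y by inserting a hinge; the redundant is the internal moment M_Y. The primary structure is two simply-supported spans XY and YZ.
Discontinuity in slope at Y on the released structure — sum the simple-span end rotations:
  span XY: point load 63 at a = 4: Pab(L + a)/(6LEI) = 163.8/EI
  span YZ: triangular load, peak 31.8: w₀L³/(45EI) = 434/EI
  relative rotation θ_0 = (163.8 + 434)/EI = 597.8/EI
A unit hogging moment at Y produces rotation L₁/(3EI) + L₂/(3EI) = 4.967/EI.
Slope continuity at Y: θ_0 = M_Y·4.967/EI, so M_Y = 597.8/4.967 = 120.4 kip·ft (hogging).
Span XY, ΣM about X with M_Y applied at Y: R_Y^{XY}·6.4 = 252 + 120.4, so R_Y^{XY} = 58.18 kip and R_X = 63 − 58.18 = 4.819 kip.
Span YZ, ΣM about Z: R_Y^{YZ}·8.5 = 765.9 + 120.4, so R_Y^{YZ} = 104.3 kip and R_Z = 135.2 − 104.3 = 30.89 kip.
R_Y = 58.18 + 104.3 = 162.4 kip.

R_Y = 162.4 kip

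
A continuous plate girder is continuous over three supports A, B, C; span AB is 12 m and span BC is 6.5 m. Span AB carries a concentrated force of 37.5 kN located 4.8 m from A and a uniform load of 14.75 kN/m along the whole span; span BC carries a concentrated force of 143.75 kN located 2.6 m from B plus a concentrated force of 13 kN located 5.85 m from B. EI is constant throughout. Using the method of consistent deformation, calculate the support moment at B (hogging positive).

M_B = 285.8 kN·m

Release continuity at B by inserting a hinge; the redundant is the internal moment M_B. The primary structure is two simply-supported spans AB and BC.
End slopes at the hinge B, treating each span as simply supported:
  span AB: point load 37.5 at a = 4.8: Pab(L + a)/(6LEI) = 302.4/EI
  span AB: UDL 14.75: wL³/(24EI) = 1062/EI
  span BC: point load 143.75 at a = 2.6: Pab(L + b)/(6LEI) = 388.7/EI
  span BC: point load 13 at a = 5.85: Pab(L + b)/(6LEI) = 9.063/EI
  relative rotation θ_0 = (1364 + 397.8)/EI = 1762/EI
A unit hogging moment at B produces rotation L₁/(3EI) + L₂/(3EI) = 6.167/EI.
Slope continuity at B: θ_0 = M_B·6.167/EI, so M_B = 1762/6.167 = 285.8 kN·m (hogging).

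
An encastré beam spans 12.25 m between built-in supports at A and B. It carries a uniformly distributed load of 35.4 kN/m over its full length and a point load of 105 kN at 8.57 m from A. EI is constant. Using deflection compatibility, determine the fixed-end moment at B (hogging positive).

M_B = 631.8 kN·m

Take the two fixed-end moments M_A, M_B as redundants; the released structure is the simple span AB.
End rotations of the released simple span under the applied load (×1/EI):
  at A: UDL 35.4: wL³/(24EI) = 2711/EI
  at B: UDL 35.4: wL³/(24EI) = 2711/EI
  at A: point load 105 at a = 8.57: Pab(L + b)/(6LEI) = 717.7/EI
  at B: point load 105 at a = 8.57: Pab(L + a)/(6LEI) = 938/EI
  θ_A0 = 3429/EI,  θ_B0 = 3649/EI
Flexibility coefficients: a unit moment at one end gives L/(3EI) there and L/(6EI) at the far end, so f₁₁ = f₂₂ = 4.083/EI and f₁₂ = f₂₁ = 2.042/EI.
Compatibility — zero rotation at each built-in end:
  4.083 M_A + 2.042 M_B = 3429
  2.042 M_A + 4.083 M_B = 3649
Solving the pair gives M_A = 523.9 kN·m and M_B = 631.8 kN·m (hogging).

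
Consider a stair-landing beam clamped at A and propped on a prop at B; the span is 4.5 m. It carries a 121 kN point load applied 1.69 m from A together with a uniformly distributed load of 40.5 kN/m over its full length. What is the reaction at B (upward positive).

R_B = 90.74 kN

Release the roller at B. Primary structure: cantilever fixed at A.
Free-end deflection of the primary structure under the applied loading (downward +):
  point load 121 at a = 1.69: Pa²(3L − a)/(6EI) = 680.2/EI
  UDL 40.5: wL⁴/(8EI) = 2076/EI
  δ_0 = 2756/EI
Tip deflection under a unit load at B: L³/(3EI) = 30.38/EI.
The prop prevents deflection at B: R_B = δ_0/δ_{BB} = 2756/30.38 = 90.74 kN.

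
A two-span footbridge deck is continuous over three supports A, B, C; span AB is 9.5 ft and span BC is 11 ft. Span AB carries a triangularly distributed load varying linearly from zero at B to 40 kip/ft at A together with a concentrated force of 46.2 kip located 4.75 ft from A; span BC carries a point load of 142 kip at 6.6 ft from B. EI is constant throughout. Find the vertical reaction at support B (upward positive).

Take M_B as the redundant. Released structure: two simple spans AB and BC with a hinge at B.
Discontinuity in slope at B on the released structure — sum the simple-span end rotations:
  span AB: triangular load, peak 40: 7w₀L³/(360EI) = 666.8/EI
  span AB: point load 46.2 at a = 4.75: Pab(L + a)/(6LEI) = 260.6/EI
  span BC: point load 142 at a = 6.6: Pab(L + b)/(6LEI) = 962.2/EI
  relative rotation θ_0 = (927.4 + 962.2)/EI = 1890/EI
A unit hogging moment at B produces rotation L₁/(3EI) + L₂/(3EI) = 6.833/EI.
Slope continuity at B: θ_0 = M_B·6.833/EI, so M_B = 1890/6.833 = 276.5 kip·ft (hogging).
Span AB, ΣM about A with M_B applied at B: R_B^{AB}·9.5 = 821.1 + 276.5, so R_B^{AB} = 115.5 kip and R_A = 236.2 − 115.5 = 120.7 kip.
Span BC, ΣM about C: R_B^{BC}·11 = 624.8 + 276.5, so R_B^{BC} = 81.94 kip and R_C = 142 − 81.94 = 60.06 kip.
R_B = 115.5 + 81.94 = 197.5 kip.

R_B = 197.5 kip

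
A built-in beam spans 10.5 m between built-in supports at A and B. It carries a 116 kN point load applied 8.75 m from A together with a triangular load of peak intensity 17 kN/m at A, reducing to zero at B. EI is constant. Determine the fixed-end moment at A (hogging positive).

Take the two fixed-end moments M_A, M_B as redundants; the released structure is the simple span AB.
End rotations of the released simple span under the applied load (×1/EI):
  at A: point load 116 at a = 8.75: Pab(L + b)/(6LEI) = 345.4/EI
  at B: point load 116 at a = 8.75: Pab(L + a)/(6LEI) = 542.7/EI
  at A: triangular load, peak 17: w₀L³/(45EI) = 437.3/EI
  at B: triangular load, peak 17: 7w₀L³/(360EI) = 382.7/EI
  θ_A0 = 782.7/EI,  θ_B0 = 925.4/EI
Flexibility coefficients: a unit moment at one end gives L/(3EI) there and L/(6EI) at the far end, so f₁₁ = f₂₂ = 3.5/EI and f₁₂ = f₂₁ = 1.75/EI.
Compatibility — zero rotation at each built-in end:
  3.5 M_A + 1.75 M_B = 782.7
  1.75 M_A + 3.5 M_B = 925.4
Solving the pair gives M_A = 121.9 kN·m and M_B = 203.4 kN·m (hogging).

M_A = 121.9 kN·m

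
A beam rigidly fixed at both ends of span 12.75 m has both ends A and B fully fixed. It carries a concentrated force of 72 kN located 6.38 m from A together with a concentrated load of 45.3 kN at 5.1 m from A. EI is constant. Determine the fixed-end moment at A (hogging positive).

Release both end moments; the primary structure is a simply-supported span AB with redundants M_A and M_B.
End rotations of the released simple span under the applied load (×1/EI):
  at A: point load 72 at a = 6.38: Pab(L + b)/(6LEI) = 731.3/EI
  at B: point load 72 at a = 6.38: Pab(L + a)/(6LEI) = 731.7/EI
  at A: point load 45.3 at a = 5.1: Pab(L + b)/(6LEI) = 471.3/EI
  at B: point load 45.3 at a = 5.1: Pab(L + a)/(6LEI) = 412.4/EI
  θ_A0 = 1203/EI,  θ_B0 = 1144/EI
Flexibility coefficients: a unit moment at one end gives L/(3EI) there and L/(6EI) at the far end, so f₁₁ = f₂₂ = 4.25/EI and f₁₂ = f₂₁ = 2.125/EI.
Compatibility — zero rotation at each built-in end:
  4.25 M_A + 2.125 M_B = 1203
  2.125 M_A + 4.25 M_B = 1144
Solving the pair gives M_A = 197.8 kN·m and M_B = 170.3 kN·m (hogging).

M_A = 197.8 kN·m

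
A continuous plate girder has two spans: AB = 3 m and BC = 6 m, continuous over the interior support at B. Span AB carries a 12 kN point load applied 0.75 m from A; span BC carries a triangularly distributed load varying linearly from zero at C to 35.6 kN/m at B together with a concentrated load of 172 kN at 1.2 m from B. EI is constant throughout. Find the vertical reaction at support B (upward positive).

R_B = 290.5 kN

Insert a hinge at B; M_B is the redundant, and each span becomes simply supported.
End slopes at the hinge B, treating each span as simply supported:
  span AB: point load 12 at a = 0.75: Pab(L + a)/(6LEI) = 4.219/EI
  span BC: triangular load, peak 35.6: w₀L³/(45EI) = 170.9/EI
  span BC: point load 172 at a = 1.2: Pab(L + b)/(6LEI) = 297.2/EI
  relative rotation θ_0 = (4.219 + 468.1)/EI = 472.3/EI
A unit hogging moment at B produces rotation L₁/(3EI) + L₂/(3EI) = 3/EI.
Slope continuity at B: θ_0 = M_B·3/EI, so M_B = 472.3/3 = 157.4 kN·m (hogging).
Span AB, ΣM about A with M_B applied at B: R_B^{AB}·3 = 9 + 157.4, so R_B^{AB} = 55.48 kN and R_A = 12 − 55.48 = -43.48 kN.
Span BC, ΣM about C: R_B^{BC}·6 = 1253 + 157.4, so R_B^{BC} = 235 kN and R_C = 278.8 − 235 = 43.76 kN.
R_B = 55.48 + 235 = 290.5 kN.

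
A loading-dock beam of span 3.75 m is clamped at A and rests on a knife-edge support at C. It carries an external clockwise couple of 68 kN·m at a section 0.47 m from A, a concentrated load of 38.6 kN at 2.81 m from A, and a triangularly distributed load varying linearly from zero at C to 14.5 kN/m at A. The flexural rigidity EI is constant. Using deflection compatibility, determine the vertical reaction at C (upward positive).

Take the reaction at C as the redundant and release it; the primary structure is a cantilever fixed at A.
Free-end deflection of the primary structure under the applied loading (downward +):
  clockwise couple 68 at a = 0.47: M₀a(2L − a)/(2EI) = 112.3/EI
  point load 38.6 at a = 2.81: Pa²(3L − a)/(6EI) = 428.7/EI
  triangular load, peak 14.5 at the fixed end: w₀L⁴/(30EI) = 95.58/EI
  δ_0 = 636.7/EI
Tip deflection under a unit load at C: L³/(3EI) = 17.58/EI.
The prop prevents deflection at C: R_C = δ_0/δ_{CC} = 636.7/17.58 = 36.22 kN.

R_C = 36.22 kN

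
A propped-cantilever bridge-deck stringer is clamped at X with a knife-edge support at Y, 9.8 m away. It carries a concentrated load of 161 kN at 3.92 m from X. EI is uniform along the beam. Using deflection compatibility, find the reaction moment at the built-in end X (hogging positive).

Remove the prop at Y; the released (primary) structure is a cantilever built in at X.
Deflection at Y on the released cantilever, summing each load's contribution:
  point load 161 at a = 3.92: Pa²(3L − a)/(6EI) = 10506/EI
Tip deflection under a unit load at Y: L³/(3EI) = 313.7/EI.
Compatibility at Y: δ_0 − R_Y·δ_{YY} = 0, so R_Y = 10506/313.7 = 33.49 kN.
Moment equilibrium about X: M_X = Σ(load moments about X) − R_Y·L = 631.1 − 33.49×9.8 = 302.9 kN·m.

M_X = 302.9 kN·m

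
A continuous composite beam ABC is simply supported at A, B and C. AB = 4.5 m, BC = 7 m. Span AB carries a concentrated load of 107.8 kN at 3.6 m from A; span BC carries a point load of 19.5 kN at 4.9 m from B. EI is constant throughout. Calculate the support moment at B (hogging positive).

M_B = 38.68 kN·m

Release continuity at B by inserting a hinge; the redundant is the internal moment M_B. The primary structure is two simply-supported spans AB and BC.
End slopes at the hinge B, treating each span as simply supported:
  span AB: point load 107.8 at a = 3.6: Pab(L + a)/(6LEI) = 104.8/EI
  span BC: point load 19.5 at a = 4.9: Pab(L + b)/(6LEI) = 43.48/EI
  relative rotation θ_0 = (104.8 + 43.48)/EI = 148.3/EI
A unit hogging moment at B produces rotation L₁/(3EI) + L₂/(3EI) = 3.833/EI.
Compatibility: M_B·(L₁+L₂)/(3EI) = θ_0, giving M_B = 38.68 kN·m (hogging).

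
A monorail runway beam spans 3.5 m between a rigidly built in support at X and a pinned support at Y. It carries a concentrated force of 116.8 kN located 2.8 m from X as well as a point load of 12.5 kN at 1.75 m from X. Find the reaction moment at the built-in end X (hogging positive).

Remove the prop at Y; the released (primary) structure is a cantilever built in at X.
Free-end deflection of the primary structure under the applied loading (downward +):
  point load 116.8 at a = 2.8: Pa²(3L − a)/(6EI) = 1175/EI
  point load 12.5 at a = 1.75: Pa²(3L − a)/(6EI) = 55.83/EI
  δ_0 = 1231/EI
Tip deflection under a unit load at Y: L³/(3EI) = 14.29/EI.
Compatibility at Y: δ_0 − R_Y·δ_{YY} = 0, so R_Y = 1231/14.29 = 86.13 kN.
Moment equilibrium about X: M_X = Σ(load moments about X) − R_Y·L = 348.9 − 86.13×3.5 = 47.45 kN·m.

M_X = 47.45 kN·m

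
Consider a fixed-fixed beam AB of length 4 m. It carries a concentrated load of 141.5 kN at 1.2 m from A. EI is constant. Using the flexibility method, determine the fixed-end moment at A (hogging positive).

Take the two fixed-end moments M_A, M_B as redundants; the released structure is the simple span AB.
End rotations of the released simple span under the applied load (×1/EI):
  at A: point load 141.5 at a = 1.2: Pab(L + b)/(6LEI) = 134.7/EI
  at B: point load 141.5 at a = 1.2: Pab(L + a)/(6LEI) = 103/EI
  θ_A0 = 134.7/EI,  θ_B0 = 103/EI
Flexibility coefficients: a unit moment at one end gives L/(3EI) there and L/(6EI) at the far end, so f₁₁ = f₂₂ = 1.333/EI and f₁₂ = f₂₁ = 0.6667/EI.
Compatibility — zero rotation at each built-in end:
  1.333 M_A + 0.6667 M_B = 134.7
  0.6667 M_A + 1.333 M_B = 103
Solving the pair gives M_A = 83.2 kN·m and M_B = 35.66 kN·m (hogging).

M_A = 83.2 kN·m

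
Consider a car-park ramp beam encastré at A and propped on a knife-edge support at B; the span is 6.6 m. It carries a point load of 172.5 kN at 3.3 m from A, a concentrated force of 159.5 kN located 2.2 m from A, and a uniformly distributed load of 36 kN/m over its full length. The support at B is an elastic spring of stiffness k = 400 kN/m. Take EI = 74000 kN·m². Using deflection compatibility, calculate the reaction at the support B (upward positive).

Release the roller at B. Primary structure: cantilever fixed at A.
Deflection at B on the released cantilever, summing each load's contribution:
  point load 172.5 at a = 3.3: Pa²(3L − a)/(6EI) = 5166/EI
  point load 159.5 at a = 2.2: Pa²(3L − a)/(6EI) = 2264/EI
  UDL 36: wL⁴/(8EI) = 8539/EI
  δ_0 = 15969/EI
Flexibility coefficient — unit upward force at B: δ_{BB} = L³/(3EI) = 95.83/EI.
With EI = 74000 kN·m²: δ_0 = 0.2158 m and δ_{BB} = 0.001295 m/kN.
Compatibility — the spring shortens by R_B/k under the reaction it provides: δ_0 − R_B·δ_{BB} = R_B/k. With 1/k = 0.0025 m/kN, R_B = δ_0 / (δ_{BB} + 1/k) = 0.2158 / (0.001295 + 0.0025) = 56.86 kN.

R_B = 56.86 kN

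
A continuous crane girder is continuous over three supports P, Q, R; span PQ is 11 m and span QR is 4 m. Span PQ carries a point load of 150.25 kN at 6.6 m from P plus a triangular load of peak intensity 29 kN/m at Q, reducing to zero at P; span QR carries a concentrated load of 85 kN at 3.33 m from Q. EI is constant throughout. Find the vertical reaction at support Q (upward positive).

R_Q = 351.1 kN

Take M_Q as the redundant. Released structure: two simple spans PQ and QR with a hinge at Q.
End slopes at the hinge Q, treating each span as simply supported:
  span PQ: point load 150.25 at a = 6.6: Pab(L + a)/(6LEI) = 1164/EI
  span PQ: triangular load, peak 29: w₀L³/(45EI) = 857.8/EI
  span QR: point load 85 at a = 3.33: Pab(L + b)/(6LEI) = 36.9/EI
  relative rotation θ_0 = (2021 + 36.9)/EI = 2058/EI
A unit hogging moment at Q produces rotation L₁/(3EI) + L₂/(3EI) = 5/EI.
Compatibility: M_Q·(L₁+L₂)/(3EI) = θ_0, giving M_Q = 411.6 kN·m (hogging).
Span PQ, ΣM about P with M_Q applied at Q: R_Q^{PQ}·11 = 2161 + 411.6, so R_Q^{PQ} = 233.9 kN and R_P = 309.8 − 233.9 = 75.84 kN.
Span QR, ΣM about R: R_Q^{QR}·4 = 56.95 + 411.6, so R_Q^{QR} = 117.1 kN and R_R = 85 − 117.1 = -32.15 kN.
R_Q = 233.9 + 117.1 = 351.1 kN.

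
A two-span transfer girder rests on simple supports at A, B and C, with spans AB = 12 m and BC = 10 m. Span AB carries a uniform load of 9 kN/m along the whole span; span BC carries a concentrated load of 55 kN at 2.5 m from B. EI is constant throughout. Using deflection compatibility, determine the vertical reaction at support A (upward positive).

Take M_B as the redundant. Released structure: two simple spans AB and BC with a hinge at B.
Rotations at B on the released spans (each span's end-slope, ×1/EI):
  span AB: UDL 9: wL³/(24EI) = 648/EI
  span BC: point load 55 at a = 2.5: Pab(L + b)/(6LEI) = 300.8/EI
  relative rotation θ_0 = (648 + 300.8)/EI = 948.8/EI
A unit hogging moment at B produces rotation L₁/(3EI) + L₂/(3EI) = 7.333/EI.
Slope continuity at B: θ_0 = M_B·7.333/EI, so M_B = 948.8/7.333 = 129.4 kN·m (hogging).
Span AB, ΣM about A with M_B applied at B: R_B^{AB}·12 = 648 + 129.4, so R_B^{AB} = 64.78 kN and R_A = 108 − 64.78 = 43.22 kN.

R_A = 43.22 kN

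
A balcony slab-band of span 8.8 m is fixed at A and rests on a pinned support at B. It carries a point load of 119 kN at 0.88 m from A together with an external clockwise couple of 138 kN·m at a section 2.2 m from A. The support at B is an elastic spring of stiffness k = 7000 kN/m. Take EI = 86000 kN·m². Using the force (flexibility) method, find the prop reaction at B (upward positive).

R_B = 11.4 kN

Remove the prop at B; the released (primary) structure is a cantilever built in at A.
Downward deflection at the released point B due to the loads:
  point load 119 at a = 0.88: Pa²(3L − a)/(6EI) = 392/EI
  clockwise couple 138 at a = 2.2: M₀a(2L − a)/(2EI) = 2338/EI
  δ_0 = 2730/EI
Tip deflection under a unit load at B: L³/(3EI) = 227.2/EI.
With EI = 86000 kN·m²: δ_0 = 0.03174 m and δ_{BB} = 0.002641 m/kN.
Compatibility — the spring shortens by R_B/k under the reaction it provides: δ_0 − R_B·δ_{BB} = R_B/k. With 1/k = 0.000143 m/kN, R_B = δ_0 / (δ_{BB} + 1/k) = 0.03174 / (0.002641 + 0.000143) = 11.4 kN.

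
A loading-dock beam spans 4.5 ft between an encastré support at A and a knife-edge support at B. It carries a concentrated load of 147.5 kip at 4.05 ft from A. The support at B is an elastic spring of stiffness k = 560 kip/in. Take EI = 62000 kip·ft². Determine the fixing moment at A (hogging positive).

Release the roller at B. Primary structure: cantilever fixed at A.
Primary-structure tip deflection at B by superposition:
  point load 147.5 at a = 4.05: Pa²(3L − a)/(6EI) = 3811/EI
Flexibility coefficient — unit upward force at B: δ_{BB} = L³/(3EI) = 30.38/EI.
With EI = 62000 kip·ft²: δ_0 = 0.06146 ft and δ_{BB} = 0.00049 ft/kip.
Compatibility — the spring shortens by R_B/k under the reaction it provides: δ_0 − R_B·δ_{BB} = R_B/k. With 1/k = 1/(560×12) ft/kip = 0.000149 ft/kip, R_B = δ_0 / (δ_{BB} + 1/k) = 0.06146 / (0.00049 + 0.000149) = 96.22 kip.
Moment equilibrium about A: M_A = Σ(load moments about A) − R_B·L = 597.4 − 96.22×4.5 = 164.4 kip·ft.

M_A = 164.4 kip·ft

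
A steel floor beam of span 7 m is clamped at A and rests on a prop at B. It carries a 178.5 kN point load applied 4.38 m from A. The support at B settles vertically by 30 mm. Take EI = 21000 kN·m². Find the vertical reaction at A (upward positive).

R_A = 101 kN

Choose R_B as the redundant. The primary structure is the cantilever fixed at A.
Deflection at B on the released cantilever, summing each load's contribution:
  point load 178.5 at a = 4.38: Pa²(3L − a)/(6EI) = 9486/EI
Flexibility coefficient — unit upward force at B: δ_{BB} = L³/(3EI) = 114.3/EI.
With EI = 21000 kN·m²: δ_0 = 0.4517 m and δ_{BB} = 0.005444 m/kN.
Compatibility — the beam at B must follow the support down by 0.03 m: δ_0 − R_B·δ_{BB} = 0.03, so R_B = (0.4517 − 0.03)/0.005444 = 77.45 kN.
Vertical equilibrium: R_A = ΣP − R_B = 178.5 − 77.45 = 101 kN.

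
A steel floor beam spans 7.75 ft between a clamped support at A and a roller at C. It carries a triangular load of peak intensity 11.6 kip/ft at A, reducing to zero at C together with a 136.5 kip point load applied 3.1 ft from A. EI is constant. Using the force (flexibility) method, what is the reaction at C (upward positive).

Choose R_C as the redundant. The primary structure is the cantilever fixed at A.
Downward deflection at the released point C due to the loads:
  triangular load, peak 11.6 at the fixed end: w₀L⁴/(30EI) = 1395/EI
  point load 136.5 at a = 3.1: Pa²(3L − a)/(6EI) = 4405/EI
  δ_0 = 5800/EI
Flexibility coefficient — unit upward force at C: δ_{CC} = L³/(3EI) = 155.2/EI.
The prop prevents deflection at C: R_C = δ_0/δ_{CC} = 5800/155.2 = 37.38 kip.

R_C = 37.38 kip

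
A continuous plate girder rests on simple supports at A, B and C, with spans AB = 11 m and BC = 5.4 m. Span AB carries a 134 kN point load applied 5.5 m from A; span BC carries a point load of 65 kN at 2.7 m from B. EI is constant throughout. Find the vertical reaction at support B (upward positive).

R_B = 156.7 kN

Insert a hinge at B; M_B is the redundant, and each span becomes simply supported.
Rotations at B on the released spans (each span's end-slope, ×1/EI):
  span AB: point load 134 at a = 5.5: Pab(L + a)/(6LEI) = 1013/EI
  span BC: point load 65 at a = 2.7: Pab(L + b)/(6LEI) = 118.5/EI
  relative rotation θ_0 = (1013 + 118.5)/EI = 1132/EI
A unit hogging moment at B produces rotation L₁/(3EI) + L₂/(3EI) = 5.467/EI.
Slope continuity at B: θ_0 = M_B·5.467/EI, so M_B = 1132/5.467 = 207 kN·m (hogging).
Span AB, ΣM about A with M_B applied at B: R_B^{AB}·11 = 737 + 207, so R_B^{AB} = 85.82 kN and R_A = 134 − 85.82 = 48.18 kN.
Span BC, ΣM about C: R_B^{BC}·5.4 = 175.5 + 207, so R_B^{BC} = 70.84 kN and R_C = 65 − 70.84 = -5.841 kN.
R_B = 85.82 + 70.84 = 156.7 kN.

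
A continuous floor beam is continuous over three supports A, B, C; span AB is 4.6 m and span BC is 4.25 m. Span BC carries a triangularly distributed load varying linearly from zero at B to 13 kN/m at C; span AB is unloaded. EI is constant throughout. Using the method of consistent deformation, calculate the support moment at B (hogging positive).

M_B = 6.578 kN·m

Take M_B as the redundant. Released structure: two simple spans AB and BC with a hinge at B.
Discontinuity in slope at B on the released structure — sum the simple-span end rotations:
  span BC: triangular load, peak 13: 7w₀L³/(360EI) = 19.4/EI
  relative rotation θ_0 = (0 + 19.4)/EI = 19.4/EI
A unit hogging moment at B produces rotation L₁/(3EI) + L₂/(3EI) = 2.95/EI.
Slope continuity at B: θ_0 = M_B·2.95/EI, so M_B = 19.4/2.95 = 6.578 kN·m (hogging).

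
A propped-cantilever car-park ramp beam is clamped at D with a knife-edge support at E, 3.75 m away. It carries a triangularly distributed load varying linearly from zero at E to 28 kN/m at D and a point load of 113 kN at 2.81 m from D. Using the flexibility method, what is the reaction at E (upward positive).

Choose R_E as the redundant. The primary structure is the cantilever fixed at D.
Downward deflection at the released point E due to the loads:
  triangular load, peak 28 at the fixed end: w₀L⁴/(30EI) = 184.6/EI
  point load 113 at a = 2.81: Pa²(3L − a)/(6EI) = 1255/EI
  δ_0 = 1440/EI
Flexibility coefficient — unit upward force at E: δ_{EE} = L³/(3EI) = 17.58/EI.
Compatibility at E: δ_0 − R_E·δ_{EE} = 0, so R_E = 1440/17.58 = 81.9 kN.

R_E = 81.9 kN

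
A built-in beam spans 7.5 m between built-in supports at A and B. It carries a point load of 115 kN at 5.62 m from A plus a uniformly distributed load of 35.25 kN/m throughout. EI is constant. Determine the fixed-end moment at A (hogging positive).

Take the two fixed-end moments M_A, M_B as redundants; the released structure is the simple span AB.
Simple-span end rotations at A and B under the given loads:
  at A: point load 115 at a = 5.62: Pab(L + b)/(6LEI) = 253.3/EI
  at B: point load 115 at a = 5.62: Pab(L + a)/(6LEI) = 354.3/EI
  at A: UDL 35.25: wL³/(24EI) = 619.6/EI
  at B: UDL 35.25: wL³/(24EI) = 619.6/EI
  θ_A0 = 872.9/EI,  θ_B0 = 973.9/EI
Flexibility coefficients: a unit moment at one end gives L/(3EI) there and L/(6EI) at the far end, so f₁₁ = f₂₂ = 2.5/EI and f₁₂ = f₂₁ = 1.25/EI.
Compatibility — zero rotation at each built-in end:
  2.5 M_A + 1.25 M_B = 872.9
  1.25 M_A + 2.5 M_B = 973.9
Solving the pair gives M_A = 205.8 kN·m and M_B = 286.6 kN·m (hogging).

M_A = 205.8 kN·m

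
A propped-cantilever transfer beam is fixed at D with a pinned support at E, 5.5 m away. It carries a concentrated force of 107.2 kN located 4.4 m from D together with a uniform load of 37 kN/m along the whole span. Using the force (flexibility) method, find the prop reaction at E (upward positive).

R_E = 151.8 kN

Take the reaction at E as the redundant and release it; the primary structure is a cantilever fixed at D.
Deflection at E on the released cantilever, summing each load's contribution:
  point load 107.2 at a = 4.4: Pa²(3L − a)/(6EI) = 4185/EI
  UDL 37: wL⁴/(8EI) = 4232/EI
  δ_0 = 8418/EI
Flexibility coefficient — unit upward force at E: δ_{EE} = L³/(3EI) = 55.46/EI.
The prop prevents deflection at E: R_E = δ_0/δ_{EE} = 8418/55.46 = 151.8 kN.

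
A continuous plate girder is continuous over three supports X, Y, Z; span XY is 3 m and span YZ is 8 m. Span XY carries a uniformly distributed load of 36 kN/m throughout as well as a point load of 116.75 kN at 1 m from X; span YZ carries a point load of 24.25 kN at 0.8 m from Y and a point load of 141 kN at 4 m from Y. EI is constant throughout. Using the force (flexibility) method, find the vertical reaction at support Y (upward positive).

Insert a hinge at Y; M_Y is the redundant, and each span becomes simply supported.
End slopes at the hinge Y, treating each span as simply supported:
  span XY: UDL 36: wL³/(24EI) = 40.5/EI
  span XY: point load 116.75 at a = 1: Pab(L + a)/(6LEI) = 51.89/EI
  span YZ: point load 24.25 at a = 0.8: Pab(L + b)/(6LEI) = 44.23/EI
  span YZ: point load 141 at a = 4: Pab(L + b)/(6LEI) = 564/EI
  relative rotation θ_0 = (92.39 + 608.2)/EI = 700.6/EI
A unit hogging moment at Y produces rotation L₁/(3EI) + L₂/(3EI) = 3.667/EI.
Compatibility: M_Y·(L₁+L₂)/(3EI) = θ_0, giving M_Y = 191.1 kN·m (hogging).
Span XY, ΣM about X with M_Y applied at Y: R_Y^{XY}·3 = 278.8 + 191.1, so R_Y^{XY} = 156.6 kN and R_X = 224.8 − 156.6 = 68.14 kN.
Span YZ, ΣM about Z: R_Y^{YZ}·8 = 738.6 + 191.1, so R_Y^{YZ} = 116.2 kN and R_Z = 165.2 − 116.2 = 49.04 kN.
R_Y = 156.6 + 116.2 = 272.8 kN.

R_Y = 272.8 kN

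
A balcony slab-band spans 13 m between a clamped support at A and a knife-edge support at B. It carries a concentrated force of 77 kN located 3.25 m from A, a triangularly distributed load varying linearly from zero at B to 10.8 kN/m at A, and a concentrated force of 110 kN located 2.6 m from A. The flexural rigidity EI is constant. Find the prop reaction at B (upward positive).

Remove the prop at B; the released (primary) structure is a cantilever built in at A.
Downward deflection at the released point B due to the loads:
  point load 77 at a = 3.25: Pa²(3L − a)/(6EI) = 4846/EI
  triangular load, peak 10.8 at the fixed end: w₀L⁴/(30EI) = 10282/EI
  point load 110 at a = 2.6: Pa²(3L − a)/(6EI) = 4511/EI
  δ_0 = 19639/EI
Tip deflection under a unit load at B: L³/(3EI) = 732.3/EI.
Compatibility at B: δ_0 − R_B·δ_{BB} = 0, so R_B = 19639/732.3 = 26.82 kN.

R_B = 26.82 kN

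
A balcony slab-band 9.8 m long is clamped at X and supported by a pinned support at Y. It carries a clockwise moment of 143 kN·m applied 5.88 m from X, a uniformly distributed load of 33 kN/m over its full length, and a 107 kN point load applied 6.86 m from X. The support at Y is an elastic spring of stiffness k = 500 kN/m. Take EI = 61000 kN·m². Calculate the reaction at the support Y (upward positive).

Take the reaction at Y as the redundant and release it; the primary structure is a cantilever fixed at X.
Downward deflection at the released point Y due to the loads:
  clockwise couple 143 at a = 5.88: M₀a(2L − a)/(2EI) = 5768/EI
  UDL 33: wL⁴/(8EI) = 38048/EI
  point load 107 at a = 6.86: Pa²(3L − a)/(6EI) = 18916/EI
  δ_0 = 62732/EI
Flexibility coefficient — unit upward force at Y: δ_{YY} = L³/(3EI) = 313.7/EI.
With EI = 61000 kN·m²: δ_0 = 1.0284 m and δ_{YY} = 0.005143 m/kN.
Compatibility — the spring shortens by R_Y/k under the reaction it provides: δ_0 − R_Y·δ_{YY} = R_Y/k. With 1/k = 0.002 m/kN, R_Y = δ_0 / (δ_{YY} + 1/k) = 1.0284 / (0.005143 + 0.002) = 144 kN.

R_Y = 144 kN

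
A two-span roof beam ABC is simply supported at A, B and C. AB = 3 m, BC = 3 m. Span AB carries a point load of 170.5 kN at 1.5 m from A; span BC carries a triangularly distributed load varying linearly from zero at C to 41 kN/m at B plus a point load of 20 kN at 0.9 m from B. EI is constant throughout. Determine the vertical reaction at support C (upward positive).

Release continuity at B by inserting a hinge; the redundant is the internal moment M_B. The primary structure is two simply-supported spans AB and BC.
End slopes at the hinge B, treating each span as simply supported:
  span AB: point load 170.5 at a = 1.5: Pab(L + a)/(6LEI) = 95.91/EI
  span BC: triangular load, peak 41: w₀L³/(45EI) = 24.6/EI
  span BC: point load 20 at a = 0.9: Pab(L + b)/(6LEI) = 10.71/EI
  relative rotation θ_0 = (95.91 + 35.31)/EI = 131.2/EI
A unit hogging moment at B produces rotation L₁/(3EI) + L₂/(3EI) = 2/EI.
Slope continuity at B: θ_0 = M_B·2/EI, so M_B = 131.2/2 = 65.61 kN·m (hogging).
Span BC, ΣM about C: R_B^{BC}·3 = 165 + 65.61, so R_B^{BC} = 76.87 kN and R_C = 81.5 − 76.87 = 4.631 kN.

R_C = 4.631 kN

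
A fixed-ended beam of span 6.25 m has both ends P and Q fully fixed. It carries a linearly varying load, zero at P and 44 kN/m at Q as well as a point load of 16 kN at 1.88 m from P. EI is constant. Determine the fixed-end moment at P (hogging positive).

Release both end moments; the primary structure is a simply-supported span PQ with redundants M_P and M_Q.
End rotations of the released simple span under the applied load (×1/EI):
  at P: triangular load, peak 44: 7w₀L³/(360EI) = 208.9/EI
  at Q: triangular load, peak 44: w₀L³/(45EI) = 238.7/EI
  at P: point load 16 at a = 1.88: Pab(L + b)/(6LEI) = 37.23/EI
  at Q: point load 16 at a = 1.88: Pab(L + a)/(6LEI) = 28.5/EI
  θ_P0 = 246.1/EI,  θ_Q0 = 267.2/EI
Flexibility coefficients: a unit moment at one end gives L/(3EI) there and L/(6EI) at the far end, so f₁₁ = f₂₂ = 2.083/EI and f₁₂ = f₂₁ = 1.042/EI.
Compatibility — zero rotation at each built-in end:
  2.083 M_P + 1.042 M_Q = 246.1
  1.042 M_P + 2.083 M_Q = 267.2
Solving the pair gives M_P = 72 kN·m and M_Q = 92.26 kN·m (hogging).

M_P = 72 kN·m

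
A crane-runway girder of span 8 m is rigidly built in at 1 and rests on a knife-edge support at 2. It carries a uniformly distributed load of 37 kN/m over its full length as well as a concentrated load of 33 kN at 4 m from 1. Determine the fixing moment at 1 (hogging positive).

M_1 = 345.5 kN·m

Choose R_2 as the redundant. The primary structure is the cantilever fixed at 1.
Free-end deflection of the primary structure under the applied loading (downward +):
  UDL 37: wL⁴/(8EI) = 18944/EI
  point load 33 at a = 4: Pa²(3L − a)/(6EI) = 1760/EI
  δ_0 = 20704/EI
Flexibility coefficient — unit upward force at 2: δ_{22} = L³/(3EI) = 170.7/EI.
Compatibility at 2: δ_0 − R_2·δ_{22} = 0, so R_2 = 20704/170.7 = 121.3 kN.
Moment equilibrium about 1: M_1 = Σ(load moments about 1) − R_2·L = 1316 − 121.3×8 = 345.5 kN·m.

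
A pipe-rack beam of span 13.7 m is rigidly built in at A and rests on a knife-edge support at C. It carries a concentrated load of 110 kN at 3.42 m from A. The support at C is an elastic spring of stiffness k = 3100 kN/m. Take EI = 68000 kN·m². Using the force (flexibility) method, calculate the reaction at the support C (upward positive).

R_C = 9.192 kN

Remove the prop at C; the released (primary) structure is a cantilever built in at A.
Primary-structure tip deflection at C by superposition:
  point load 110 at a = 3.42: Pa²(3L − a)/(6EI) = 8080/EI
Tip deflection under a unit load at C: L³/(3EI) = 857.1/EI.
With EI = 68000 kN·m²: δ_0 = 0.11882 m and δ_{CC} = 0.012605 m/kN.
Compatibility — the spring shortens by R_C/k under the reaction it provides: δ_0 − R_C·δ_{CC} = R_C/k. With 1/k = 0.000323 m/kN, R_C = δ_0 / (δ_{CC} + 1/k) = 0.11882 / (0.012605 + 0.000323) = 9.192 kN.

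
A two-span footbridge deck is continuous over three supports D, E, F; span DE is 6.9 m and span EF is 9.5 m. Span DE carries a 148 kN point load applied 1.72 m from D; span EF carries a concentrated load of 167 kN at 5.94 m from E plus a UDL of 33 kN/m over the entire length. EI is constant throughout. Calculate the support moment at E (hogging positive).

Release continuity at E by inserting a hinge; the redundant is the internal moment M_E. The primary structure is two simply-supported spans DE and EF.
Discontinuity in slope at E on the released structure — sum the simple-span end rotations:
  span DE: point load 148 at a = 1.72: Pab(L + a)/(6LEI) = 274.6/EI
  span EF: point load 167 at a = 5.94: Pab(L + b)/(6LEI) = 809.1/EI
  span EF: UDL 33: wL³/(24EI) = 1179/EI
  relative rotation θ_0 = (274.6 + 1988)/EI = 2263/EI
A unit hogging moment at E produces rotation L₁/(3EI) + L₂/(3EI) = 5.467/EI.
Slope continuity at E: θ_0 = M_E·5.467/EI, so M_E = 2263/5.467 = 413.9 kN·m (hogging).

M_E = 413.9 kN·m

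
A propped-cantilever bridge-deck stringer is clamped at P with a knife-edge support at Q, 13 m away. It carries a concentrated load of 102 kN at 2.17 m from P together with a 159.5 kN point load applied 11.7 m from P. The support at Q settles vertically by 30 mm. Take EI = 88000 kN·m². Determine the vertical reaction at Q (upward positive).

R_Q = 136.1 kN

Take the reaction at Q as the redundant and release it; the primary structure is a cantilever fixed at P.
Free-end deflection of the primary structure under the applied loading (downward +):
  point load 102 at a = 2.17: Pa²(3L − a)/(6EI) = 2948/EI
  point load 159.5 at a = 11.7: Pa²(3L − a)/(6EI) = 99344/EI
  δ_0 = 102293/EI
Tip deflection under a unit load at Q: L³/(3EI) = 732.3/EI.
With EI = 88000 kN·m²: δ_0 = 1.1624 m and δ_{QQ} = 0.008322 m/kN.
Compatibility — the beam at Q must follow the support down by 0.03 m: δ_0 − R_Q·δ_{QQ} = 0.03, so R_Q = (1.1624 − 0.03)/0.008322 = 136.1 kN.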